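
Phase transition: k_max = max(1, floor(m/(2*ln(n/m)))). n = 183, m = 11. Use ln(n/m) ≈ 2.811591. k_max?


n/m = 183/11.
ln(n/m) ≈ 2.811591.
2*ln(n/m) ≈ 5.623182.
m/(2*ln(n/m)) ≈ 11/5.623182 ≈ 1.9562.
floor = 1.
k_max = max(1, 1) = 1.

1


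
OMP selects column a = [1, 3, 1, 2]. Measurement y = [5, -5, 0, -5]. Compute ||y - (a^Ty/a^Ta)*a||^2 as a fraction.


a^T a = 15.
a^T y = -20.
coeff = -20/15 = -4/3.
||r||^2 = 145/3.

145/3


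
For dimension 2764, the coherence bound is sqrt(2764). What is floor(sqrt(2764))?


52^2 = 2704 <= 2764 < 2809 = 53^2, so 52 <= sqrt(2764) < 53.
floor(sqrt(2764)) = 52.

52


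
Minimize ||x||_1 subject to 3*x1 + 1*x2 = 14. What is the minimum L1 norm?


Axis intercepts:
  x1 = 14/3, x2 = 0: L1 = 14/3
  x1 = 0, x2 = 14: L1 = 14
x* = (14/3, 0)
||x*||_1 = 14/3.

14/3


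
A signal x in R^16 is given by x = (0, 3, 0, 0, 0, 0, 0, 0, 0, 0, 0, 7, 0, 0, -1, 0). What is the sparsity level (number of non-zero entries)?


Non-zero positions: [1, 11, 14].
Sparsity = 3.

3


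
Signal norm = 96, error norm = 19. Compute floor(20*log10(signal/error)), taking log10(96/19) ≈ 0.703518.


||x||/||e|| = 96/19.
log10(96/19) ≈ 0.703518.
20*log10(||x||/||e||) ≈ 20*0.703518 = 14.07036.
floor(14.07036) = 14.

14


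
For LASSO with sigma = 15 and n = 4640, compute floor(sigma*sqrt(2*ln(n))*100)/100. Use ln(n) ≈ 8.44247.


ln(4640) ≈ 8.44247.
2*ln(n) ≈ 16.88494.
sqrt(2*ln(n)) ≈ sqrt(16.88494) ≈ 4.109129.
lambda ≈ 15*4.109129 = 61.636935.
floor(lambda*100)/100 = 61.63.

61.63


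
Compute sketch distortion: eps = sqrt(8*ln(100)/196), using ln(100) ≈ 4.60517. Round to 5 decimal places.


ln(100) ≈ 4.60517.
8*ln(N)/m ≈ 8*4.60517/196 ≈ 0.18796612.
eps = sqrt(0.18796612) ≈ 0.4335506 ≈ 0.43355.

0.43355


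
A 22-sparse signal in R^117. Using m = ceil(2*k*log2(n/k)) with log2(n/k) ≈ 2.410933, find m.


log2(n/k) = log2(117/22) ≈ 2.410933.
2*k*log2(n/k) ≈ 2*22*2.410933 = 106.081052.
m = ceil(106.081052) = 107.

107


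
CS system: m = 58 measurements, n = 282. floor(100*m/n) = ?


100*m/n = 100*58/282 ≈ 20.5674.
floor = 20.

20


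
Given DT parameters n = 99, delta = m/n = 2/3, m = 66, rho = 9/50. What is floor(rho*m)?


m = 2/3*99 = 66.
rho = 9/50.
rho*m = 9/50*66 = 11.88.
k = floor(11.88) = 11.

11


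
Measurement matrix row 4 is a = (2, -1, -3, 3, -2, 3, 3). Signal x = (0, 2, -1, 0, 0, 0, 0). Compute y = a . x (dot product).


Non-zero terms: ['-1*2', '-3*-1']
Products: [-2, 3]
y = sum = 1.

1


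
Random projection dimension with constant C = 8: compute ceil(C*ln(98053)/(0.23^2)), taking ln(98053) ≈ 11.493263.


ln(98053) ≈ 11.493263.
eps^2 = 0.23^2 = 0.0529.
C*ln(N)/eps^2 ≈ 8*11.493263/0.0529 ≈ 1738.1116.
m = ceil(1738.1116) = 1739.

1739


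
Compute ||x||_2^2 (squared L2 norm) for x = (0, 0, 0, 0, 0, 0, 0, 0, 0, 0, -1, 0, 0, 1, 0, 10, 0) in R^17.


Non-zero entries: [(10, -1), (13, 1), (15, 10)]
Squares: [1, 1, 100]
||x||_2^2 = sum = 102.

102


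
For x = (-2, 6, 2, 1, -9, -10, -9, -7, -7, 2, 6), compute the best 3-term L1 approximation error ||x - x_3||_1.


Sorted |x_i| descending: [10, 9, 9, 7, 7, 6, 6, 2, 2, 2, 1]
Keep top 3: [10, 9, 9]
Tail entries: [7, 7, 6, 6, 2, 2, 2, 1]
L1 error = sum of tail = 33.

33


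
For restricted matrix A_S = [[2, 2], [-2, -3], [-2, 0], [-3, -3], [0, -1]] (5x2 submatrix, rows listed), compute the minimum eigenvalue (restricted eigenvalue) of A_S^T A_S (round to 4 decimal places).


A_S^T A_S = [[21, 19], [19, 23]].
trace = 44.
det = 122.
disc = trace^2 - 4*det = 1936 - 4*122 = 1448.
sqrt(1448) ≈ 38.052595.
lam_min = (44 - sqrt(1448))/2 ≈ (44 - 38.052595)/2 = 2.9737025 ≈ 2.9737.

2.9737


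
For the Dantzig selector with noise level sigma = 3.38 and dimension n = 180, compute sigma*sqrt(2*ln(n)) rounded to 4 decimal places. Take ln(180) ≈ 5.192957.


ln(180) ≈ 5.192957.
2*ln(n) ≈ 10.385914.
sqrt(2*ln(n)) ≈ sqrt(10.385914) ≈ 3.222718.
threshold ≈ 3.38*3.222718 = 10.89278684 ≈ 10.8928.

10.8928


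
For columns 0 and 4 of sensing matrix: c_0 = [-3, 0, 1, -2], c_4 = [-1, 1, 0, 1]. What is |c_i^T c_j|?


Inner product: -3*-1 + 0*1 + 1*0 + -2*1
Products: [3, 0, 0, -2]
Sum = 1.
|dot| = 1.

1


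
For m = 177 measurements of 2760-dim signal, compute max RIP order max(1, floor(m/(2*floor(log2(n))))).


floor(log2(2760)) = 11.
2*11 = 22.
m/(2*floor(log2(n))) = 177/22 ≈ 8.0455.
floor = 8.
k = max(1, 8) = 8.

8


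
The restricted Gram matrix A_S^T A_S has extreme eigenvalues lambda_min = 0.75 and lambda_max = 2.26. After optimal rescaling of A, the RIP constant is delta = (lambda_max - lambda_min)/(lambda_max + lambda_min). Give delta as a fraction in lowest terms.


lambda_max - lambda_min = 2.26 - 0.75 = 1.51.
lambda_max + lambda_min = 2.26 + 0.75 = 3.01.
delta = 1.51/3.01 = 151/301.

151/301


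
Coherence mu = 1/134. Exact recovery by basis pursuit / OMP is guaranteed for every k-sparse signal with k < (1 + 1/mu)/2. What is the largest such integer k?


1/mu = 134.
1 + 1/mu = 135.
(1 + 1/mu)/2 = 67.5 is not an integer, so k_max = floor(67.5) = 67.

67


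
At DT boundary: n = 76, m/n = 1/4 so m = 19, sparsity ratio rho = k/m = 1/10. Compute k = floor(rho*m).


m = 1/4*76 = 19.
rho = 1/10.
rho*m = 1/10*19 = 1.9.
k = floor(1.9) = 1.

1


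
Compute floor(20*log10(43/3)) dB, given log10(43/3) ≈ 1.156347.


||x||/||e|| = 43/3.
log10(43/3) ≈ 1.156347.
20*log10(||x||/||e||) ≈ 20*1.156347 = 23.12694.
floor(23.12694) = 23.

23


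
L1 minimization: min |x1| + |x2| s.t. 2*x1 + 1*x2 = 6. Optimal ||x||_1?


Axis intercepts:
  x1 = 3, x2 = 0: L1 = 3
  x1 = 0, x2 = 6: L1 = 6
x* = (3, 0)
||x*||_1 = 3.

3


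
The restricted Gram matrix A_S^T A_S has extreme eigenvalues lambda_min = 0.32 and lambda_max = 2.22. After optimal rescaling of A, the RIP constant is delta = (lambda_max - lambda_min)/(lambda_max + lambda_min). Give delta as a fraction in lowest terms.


lambda_max - lambda_min = 2.22 - 0.32 = 1.90.
lambda_max + lambda_min = 2.22 + 0.32 = 2.54.
delta = 1.90/2.54 = 190/254 = 95/127.

95/127


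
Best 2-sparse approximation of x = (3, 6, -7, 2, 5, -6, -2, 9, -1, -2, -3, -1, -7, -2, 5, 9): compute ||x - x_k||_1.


Sorted |x_i| descending: [9, 9, 7, 7, 6, 6, 5, 5, 3, 3, 2, 2, 2, 2, 1, 1]
Keep top 2: [9, 9]
Tail entries: [7, 7, 6, 6, 5, 5, 3, 3, 2, 2, 2, 2, 1, 1]
L1 error = sum of tail = 52.

52


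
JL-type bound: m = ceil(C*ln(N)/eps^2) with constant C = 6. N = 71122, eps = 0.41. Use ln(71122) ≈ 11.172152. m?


ln(71122) ≈ 11.172152.
eps^2 = 0.41^2 = 0.1681.
C*ln(N)/eps^2 ≈ 6*11.172152/0.1681 ≈ 398.7681.
m = ceil(398.7681) = 399.

399


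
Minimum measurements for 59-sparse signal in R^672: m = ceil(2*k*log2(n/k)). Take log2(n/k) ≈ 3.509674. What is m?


log2(n/k) = log2(672/59) ≈ 3.509674.
2*k*log2(n/k) ≈ 2*59*3.509674 = 414.141532.
m = ceil(414.141532) = 415.

415


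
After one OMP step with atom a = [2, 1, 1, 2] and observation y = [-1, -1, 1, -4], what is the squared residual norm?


a^T a = 10.
a^T y = -10.
coeff = -10/10 = -1.
||r||^2 = 9.

9


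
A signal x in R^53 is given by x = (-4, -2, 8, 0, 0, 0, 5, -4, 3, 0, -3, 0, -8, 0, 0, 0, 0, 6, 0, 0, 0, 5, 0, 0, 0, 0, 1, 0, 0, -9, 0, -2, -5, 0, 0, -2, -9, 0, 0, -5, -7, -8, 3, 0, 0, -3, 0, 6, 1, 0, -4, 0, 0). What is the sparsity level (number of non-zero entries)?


Non-zero positions: [0, 1, 2, 6, 7, 8, 10, 12, 17, 21, 26, 29, 31, 32, 35, 36, 39, 40, 41, 42, 45, 47, 48, 50].
Sparsity = 24.

24


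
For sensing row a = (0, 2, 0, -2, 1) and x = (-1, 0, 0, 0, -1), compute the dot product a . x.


Non-zero terms: ['0*-1', '1*-1']
Products: [0, -1]
y = sum = -1.

-1


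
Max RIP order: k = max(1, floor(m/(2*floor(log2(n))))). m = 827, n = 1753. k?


floor(log2(1753)) = 10.
2*10 = 20.
m/(2*floor(log2(n))) = 827/20 ≈ 41.35.
floor = 41.
k = max(1, 41) = 41.

41


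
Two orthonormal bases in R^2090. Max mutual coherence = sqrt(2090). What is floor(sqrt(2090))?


45^2 = 2025 <= 2090 < 2116 = 46^2, so 45 <= sqrt(2090) < 46.
floor(sqrt(2090)) = 45.

45


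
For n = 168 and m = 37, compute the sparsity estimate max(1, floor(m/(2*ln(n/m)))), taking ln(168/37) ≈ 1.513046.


n/m = 168/37.
ln(n/m) ≈ 1.513046.
2*ln(n/m) ≈ 3.026092.
m/(2*ln(n/m)) ≈ 37/3.026092 ≈ 12.227.
floor = 12.
k_max = max(1, 12) = 12.

12


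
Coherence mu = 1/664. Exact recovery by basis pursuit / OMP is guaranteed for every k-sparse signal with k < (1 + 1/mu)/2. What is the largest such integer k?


1/mu = 664.
1 + 1/mu = 665.
(1 + 1/mu)/2 = 332.5 is not an integer, so k_max = floor(332.5) = 332.

332


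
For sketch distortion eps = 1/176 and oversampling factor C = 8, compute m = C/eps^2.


1/eps = 176.
(1/eps)^2 = 30976.
m = 8*30976 = 247808.

247808


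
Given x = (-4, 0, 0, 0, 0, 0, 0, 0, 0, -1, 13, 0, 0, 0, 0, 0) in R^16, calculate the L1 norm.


Non-zero entries: [(0, -4), (9, -1), (10, 13)]
Absolute values: [4, 1, 13]
||x||_1 = sum = 18.

18


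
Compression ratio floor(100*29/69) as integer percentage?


100*m/n = 100*29/69 ≈ 42.029.
floor = 42.

42


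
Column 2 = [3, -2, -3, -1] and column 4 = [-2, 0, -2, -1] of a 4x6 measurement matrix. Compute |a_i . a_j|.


Inner product: 3*-2 + -2*0 + -3*-2 + -1*-1
Products: [-6, 0, 6, 1]
Sum = 1.
|dot| = 1.

1


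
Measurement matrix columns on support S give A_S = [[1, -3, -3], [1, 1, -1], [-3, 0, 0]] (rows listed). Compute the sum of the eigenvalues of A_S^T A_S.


Sum of eigenvalues of A_S^T A_S = trace(A_S^T A_S) = sum of squared column norms of A_S.
A_S^T A_S diagonal: [11, 10, 10].
trace = 11 + 10 + 10 = 31.

31


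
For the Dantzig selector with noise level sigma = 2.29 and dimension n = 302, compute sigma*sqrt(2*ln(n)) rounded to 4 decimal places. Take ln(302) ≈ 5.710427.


ln(302) ≈ 5.710427.
2*ln(n) ≈ 11.420854.
sqrt(2*ln(n)) ≈ sqrt(11.420854) ≈ 3.379475.
threshold ≈ 2.29*3.379475 = 7.73899775 ≈ 7.7390.

7.7390


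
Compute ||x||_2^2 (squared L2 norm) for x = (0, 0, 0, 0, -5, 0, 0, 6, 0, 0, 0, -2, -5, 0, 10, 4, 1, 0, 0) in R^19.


Non-zero entries: [(4, -5), (7, 6), (11, -2), (12, -5), (14, 10), (15, 4), (16, 1)]
Squares: [25, 36, 4, 25, 100, 16, 1]
||x||_2^2 = sum = 207.

207


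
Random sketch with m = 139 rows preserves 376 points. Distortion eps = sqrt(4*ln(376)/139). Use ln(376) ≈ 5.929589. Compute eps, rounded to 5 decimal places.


ln(376) ≈ 5.929589.
4*ln(N)/m ≈ 4*5.929589/139 ≈ 0.17063565.
eps = sqrt(0.17063565) ≈ 0.4130807 ≈ 0.41308.

0.41308


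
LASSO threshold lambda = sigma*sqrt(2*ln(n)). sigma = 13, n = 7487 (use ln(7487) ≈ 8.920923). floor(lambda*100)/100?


ln(7487) ≈ 8.920923.
2*ln(n) ≈ 17.841846.
sqrt(2*ln(n)) ≈ sqrt(17.841846) ≈ 4.223961.
lambda ≈ 13*4.223961 = 54.911493.
floor(lambda*100)/100 = 54.91.

54.91


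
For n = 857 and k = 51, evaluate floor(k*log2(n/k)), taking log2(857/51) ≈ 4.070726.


log2(n/k) = log2(857/51) ≈ 4.070726.
k*log2(n/k) ≈ 51*4.070726 = 207.607026.
floor(207.607026) = 207.

207


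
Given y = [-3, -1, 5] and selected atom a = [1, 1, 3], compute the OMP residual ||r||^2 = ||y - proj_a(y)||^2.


a^T a = 11.
a^T y = 11.
coeff = 11/11 = 1.
||r||^2 = 24.

24


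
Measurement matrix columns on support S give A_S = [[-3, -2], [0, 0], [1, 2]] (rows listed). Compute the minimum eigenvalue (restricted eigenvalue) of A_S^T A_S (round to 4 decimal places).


A_S^T A_S = [[10, 8], [8, 8]].
trace = 18.
det = 16.
disc = trace^2 - 4*det = 324 - 4*16 = 260.
sqrt(260) ≈ 16.124515.
lam_min = (18 - sqrt(260))/2 ≈ (18 - 16.124515)/2 = 0.9377425 ≈ 0.9377.

0.9377


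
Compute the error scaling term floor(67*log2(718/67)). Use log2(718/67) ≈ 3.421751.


log2(n/k) = log2(718/67) ≈ 3.421751.
k*log2(n/k) ≈ 67*3.421751 = 229.257317.
floor(229.257317) = 229.

229


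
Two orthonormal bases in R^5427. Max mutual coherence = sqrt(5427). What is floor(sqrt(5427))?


73^2 = 5329 <= 5427 < 5476 = 74^2, so 73 <= sqrt(5427) < 74.
floor(sqrt(5427)) = 73.

73


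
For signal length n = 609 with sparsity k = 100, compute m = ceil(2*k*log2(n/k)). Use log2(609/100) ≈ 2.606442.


log2(n/k) = log2(609/100) ≈ 2.606442.
2*k*log2(n/k) ≈ 2*100*2.606442 = 521.2884.
m = ceil(521.2884) = 522.

522


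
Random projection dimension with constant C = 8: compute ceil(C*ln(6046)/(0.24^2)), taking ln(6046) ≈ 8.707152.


ln(6046) ≈ 8.707152.
eps^2 = 0.24^2 = 0.0576.
C*ln(N)/eps^2 ≈ 8*8.707152/0.0576 ≈ 1209.3267.
m = ceil(1209.3267) = 1210.

1210


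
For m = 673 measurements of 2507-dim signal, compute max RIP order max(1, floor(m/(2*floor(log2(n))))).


floor(log2(2507)) = 11.
2*11 = 22.
m/(2*floor(log2(n))) = 673/22 ≈ 30.5909.
floor = 30.
k = max(1, 30) = 30.

30


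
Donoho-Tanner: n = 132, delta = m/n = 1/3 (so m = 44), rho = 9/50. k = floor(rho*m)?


m = 1/3*132 = 44.
rho = 9/50.
rho*m = 9/50*44 = 7.92.
k = floor(7.92) = 7.

7


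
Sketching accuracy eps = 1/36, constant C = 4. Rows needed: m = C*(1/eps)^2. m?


1/eps = 36.
(1/eps)^2 = 1296.
m = 4*1296 = 5184.

5184


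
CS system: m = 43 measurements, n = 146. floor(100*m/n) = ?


100*m/n = 100*43/146 ≈ 29.4521.
floor = 29.

29


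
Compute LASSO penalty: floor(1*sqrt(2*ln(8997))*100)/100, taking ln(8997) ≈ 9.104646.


ln(8997) ≈ 9.104646.
2*ln(n) ≈ 18.209292.
sqrt(2*ln(n)) ≈ sqrt(18.209292) ≈ 4.267235.
lambda ≈ 1*4.267235 = 4.267235.
floor(lambda*100)/100 = 4.26.

4.26


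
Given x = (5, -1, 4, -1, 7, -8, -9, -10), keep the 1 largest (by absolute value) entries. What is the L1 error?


Sorted |x_i| descending: [10, 9, 8, 7, 5, 4, 1, 1]
Keep top 1: [10]
Tail entries: [9, 8, 7, 5, 4, 1, 1]
L1 error = sum of tail = 35.

35


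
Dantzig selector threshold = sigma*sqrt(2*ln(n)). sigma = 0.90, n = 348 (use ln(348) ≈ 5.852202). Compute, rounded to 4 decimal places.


ln(348) ≈ 5.852202.
2*ln(n) ≈ 11.704404.
sqrt(2*ln(n)) ≈ sqrt(11.704404) ≈ 3.42117.
threshold ≈ 0.90*3.42117 = 3.079053 ≈ 3.0791.

3.0791


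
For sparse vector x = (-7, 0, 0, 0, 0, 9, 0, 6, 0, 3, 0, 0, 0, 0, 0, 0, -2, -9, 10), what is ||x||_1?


Non-zero entries: [(0, -7), (5, 9), (7, 6), (9, 3), (16, -2), (17, -9), (18, 10)]
Absolute values: [7, 9, 6, 3, 2, 9, 10]
||x||_1 = sum = 46.

46


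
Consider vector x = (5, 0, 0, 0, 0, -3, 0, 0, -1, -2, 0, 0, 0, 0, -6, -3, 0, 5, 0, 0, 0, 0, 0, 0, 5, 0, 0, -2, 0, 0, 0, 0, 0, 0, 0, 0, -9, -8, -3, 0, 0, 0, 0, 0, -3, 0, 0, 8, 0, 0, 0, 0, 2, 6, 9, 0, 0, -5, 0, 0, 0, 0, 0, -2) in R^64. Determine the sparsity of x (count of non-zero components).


Non-zero positions: [0, 5, 8, 9, 14, 15, 17, 24, 27, 36, 37, 38, 44, 47, 52, 53, 54, 57, 63].
Sparsity = 19.

19


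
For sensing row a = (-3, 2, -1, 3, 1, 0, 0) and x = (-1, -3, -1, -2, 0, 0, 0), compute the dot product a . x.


Non-zero terms: ['-3*-1', '2*-3', '-1*-1', '3*-2']
Products: [3, -6, 1, -6]
y = sum = -8.

-8


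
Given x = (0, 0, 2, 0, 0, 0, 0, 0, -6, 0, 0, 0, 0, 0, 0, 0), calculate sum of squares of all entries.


Non-zero entries: [(2, 2), (8, -6)]
Squares: [4, 36]
||x||_2^2 = sum = 40.

40


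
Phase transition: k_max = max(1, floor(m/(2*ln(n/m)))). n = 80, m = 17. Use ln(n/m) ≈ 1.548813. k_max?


n/m = 80/17.
ln(n/m) ≈ 1.548813.
2*ln(n/m) ≈ 3.097626.
m/(2*ln(n/m)) ≈ 17/3.097626 ≈ 5.4881.
floor = 5.
k_max = max(1, 5) = 5.

5


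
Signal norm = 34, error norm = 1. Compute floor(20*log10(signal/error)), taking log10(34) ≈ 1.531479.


||x||/||e|| = 34/1 = 34.
log10(34) ≈ 1.531479.
20*log10(||x||/||e||) ≈ 20*1.531479 = 30.62958.
floor(30.62958) = 30.

30


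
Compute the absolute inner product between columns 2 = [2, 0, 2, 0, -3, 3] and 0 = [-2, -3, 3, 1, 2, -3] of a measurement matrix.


Inner product: 2*-2 + 0*-3 + 2*3 + 0*1 + -3*2 + 3*-3
Products: [-4, 0, 6, 0, -6, -9]
Sum = -13.
|dot| = 13.

13


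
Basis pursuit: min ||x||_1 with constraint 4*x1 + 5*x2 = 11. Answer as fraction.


Axis intercepts:
  x1 = 11/4, x2 = 0: L1 = 11/4
  x1 = 0, x2 = 11/5: L1 = 11/5
x* = (0, 11/5)
||x*||_1 = 11/5.

11/5


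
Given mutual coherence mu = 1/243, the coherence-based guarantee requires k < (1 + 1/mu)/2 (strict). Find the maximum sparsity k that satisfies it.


1/mu = 243.
1 + 1/mu = 244.
(1 + 1/mu)/2 = 122 is an integer and the inequality is strict, so k_max = 122 - 1 = 121.

121


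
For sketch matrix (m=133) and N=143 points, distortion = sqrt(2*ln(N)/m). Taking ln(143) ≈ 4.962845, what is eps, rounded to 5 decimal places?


ln(143) ≈ 4.962845.
2*ln(N)/m ≈ 2*4.962845/133 ≈ 0.07462925.
eps = sqrt(0.07462925) ≈ 0.2731835 ≈ 0.27318.

0.27318


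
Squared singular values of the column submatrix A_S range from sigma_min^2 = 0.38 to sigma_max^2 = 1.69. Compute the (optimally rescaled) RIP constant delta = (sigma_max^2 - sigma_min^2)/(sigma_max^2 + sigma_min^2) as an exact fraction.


lambda_max - lambda_min = 1.69 - 0.38 = 1.31.
lambda_max + lambda_min = 1.69 + 0.38 = 2.07.
delta = 1.31/2.07 = 131/207.

131/207


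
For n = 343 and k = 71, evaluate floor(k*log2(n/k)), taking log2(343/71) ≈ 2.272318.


log2(n/k) = log2(343/71) ≈ 2.272318.
k*log2(n/k) ≈ 71*2.272318 = 161.334578.
floor(161.334578) = 161.

161


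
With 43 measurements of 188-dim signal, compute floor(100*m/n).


100*m/n = 100*43/188 ≈ 22.8723.
floor = 22.

22


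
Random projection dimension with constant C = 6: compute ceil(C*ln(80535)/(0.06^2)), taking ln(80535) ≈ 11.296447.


ln(80535) ≈ 11.296447.
eps^2 = 0.06^2 = 0.0036.
C*ln(N)/eps^2 ≈ 6*11.296447/0.0036 ≈ 18827.4117.
m = ceil(18827.4117) = 18828.

18828


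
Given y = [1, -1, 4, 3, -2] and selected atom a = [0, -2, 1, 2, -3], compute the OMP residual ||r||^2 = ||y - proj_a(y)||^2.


a^T a = 18.
a^T y = 18.
coeff = 18/18 = 1.
||r||^2 = 13.

13


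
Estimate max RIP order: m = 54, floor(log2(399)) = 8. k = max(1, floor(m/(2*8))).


floor(log2(399)) = 8.
2*8 = 16.
m/(2*floor(log2(n))) = 54/16 ≈ 3.375.
floor = 3.
k = max(1, 3) = 3.

3


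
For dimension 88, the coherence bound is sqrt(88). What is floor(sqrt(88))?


9^2 = 81 <= 88 < 100 = 10^2, so 9 <= sqrt(88) < 10.
floor(sqrt(88)) = 9.

9


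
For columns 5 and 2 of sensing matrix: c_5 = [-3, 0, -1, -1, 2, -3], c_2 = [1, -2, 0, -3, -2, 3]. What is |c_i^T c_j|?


Inner product: -3*1 + 0*-2 + -1*0 + -1*-3 + 2*-2 + -3*3
Products: [-3, 0, 0, 3, -4, -9]
Sum = -13.
|dot| = 13.

13


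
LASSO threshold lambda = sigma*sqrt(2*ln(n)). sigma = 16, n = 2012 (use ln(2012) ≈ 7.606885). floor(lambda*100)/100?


ln(2012) ≈ 7.606885.
2*ln(n) ≈ 15.21377.
sqrt(2*ln(n)) ≈ sqrt(15.21377) ≈ 3.900483.
lambda ≈ 16*3.900483 = 62.407728.
floor(lambda*100)/100 = 62.40.

62.40


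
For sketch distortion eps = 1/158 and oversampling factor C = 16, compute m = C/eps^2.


1/eps = 158.
(1/eps)^2 = 24964.
m = 16*24964 = 399424.

399424


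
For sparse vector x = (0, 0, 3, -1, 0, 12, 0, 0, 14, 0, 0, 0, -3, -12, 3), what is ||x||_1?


Non-zero entries: [(2, 3), (3, -1), (5, 12), (8, 14), (12, -3), (13, -12), (14, 3)]
Absolute values: [3, 1, 12, 14, 3, 12, 3]
||x||_1 = sum = 48.

48


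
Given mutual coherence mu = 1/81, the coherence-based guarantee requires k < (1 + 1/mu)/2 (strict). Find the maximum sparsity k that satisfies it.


1/mu = 81.
1 + 1/mu = 82.
(1 + 1/mu)/2 = 41 is an integer and the inequality is strict, so k_max = 41 - 1 = 40.

40


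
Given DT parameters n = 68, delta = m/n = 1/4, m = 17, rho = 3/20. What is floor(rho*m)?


m = 1/4*68 = 17.
rho = 3/20.
rho*m = 3/20*17 = 2.55.
k = floor(2.55) = 2.

2


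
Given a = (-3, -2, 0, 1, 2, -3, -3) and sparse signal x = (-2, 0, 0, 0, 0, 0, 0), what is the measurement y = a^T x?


Non-zero terms: ['-3*-2']
Products: [6]
y = sum = 6.

6


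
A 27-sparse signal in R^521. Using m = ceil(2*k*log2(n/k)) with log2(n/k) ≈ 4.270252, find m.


log2(n/k) = log2(521/27) ≈ 4.270252.
2*k*log2(n/k) ≈ 2*27*4.270252 = 230.593608.
m = ceil(230.593608) = 231.

231


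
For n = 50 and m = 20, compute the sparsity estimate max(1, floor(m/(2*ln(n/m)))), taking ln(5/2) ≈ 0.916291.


n/m = 50/20 = 5/2.
ln(n/m) ≈ 0.916291.
2*ln(n/m) ≈ 1.832582.
m/(2*ln(n/m)) ≈ 20/1.832582 ≈ 10.9136.
floor = 10.
k_max = max(1, 10) = 10.

10


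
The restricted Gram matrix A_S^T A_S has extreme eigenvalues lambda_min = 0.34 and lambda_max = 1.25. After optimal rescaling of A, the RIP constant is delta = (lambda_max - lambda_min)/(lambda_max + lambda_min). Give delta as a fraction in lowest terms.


lambda_max - lambda_min = 1.25 - 0.34 = 0.91.
lambda_max + lambda_min = 1.25 + 0.34 = 1.59.
delta = 0.91/1.59 = 91/159.

91/159


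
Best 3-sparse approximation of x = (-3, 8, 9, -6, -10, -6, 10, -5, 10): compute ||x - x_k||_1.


Sorted |x_i| descending: [10, 10, 10, 9, 8, 6, 6, 5, 3]
Keep top 3: [10, 10, 10]
Tail entries: [9, 8, 6, 6, 5, 3]
L1 error = sum of tail = 37.

37


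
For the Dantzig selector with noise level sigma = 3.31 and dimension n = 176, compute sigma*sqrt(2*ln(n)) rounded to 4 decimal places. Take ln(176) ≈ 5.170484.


ln(176) ≈ 5.170484.
2*ln(n) ≈ 10.340968.
sqrt(2*ln(n)) ≈ sqrt(10.340968) ≈ 3.215738.
threshold ≈ 3.31*3.215738 = 10.64409278 ≈ 10.6441.

10.6441


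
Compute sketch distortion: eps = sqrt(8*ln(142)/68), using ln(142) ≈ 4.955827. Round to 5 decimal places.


ln(142) ≈ 4.955827.
8*ln(N)/m ≈ 8*4.955827/68 ≈ 0.58303847.
eps = sqrt(0.58303847) ≈ 0.7635696 ≈ 0.76357.

0.76357


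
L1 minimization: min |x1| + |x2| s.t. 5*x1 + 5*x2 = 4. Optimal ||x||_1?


Axis intercepts:
  x1 = 4/5, x2 = 0: L1 = 4/5
  x1 = 0, x2 = 4/5: L1 = 4/5
x* = (4/5, 0)
||x*||_1 = 4/5.

4/5


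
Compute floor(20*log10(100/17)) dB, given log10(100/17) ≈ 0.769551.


||x||/||e|| = 100/17.
log10(100/17) ≈ 0.769551.
20*log10(||x||/||e||) ≈ 20*0.769551 = 15.39102.
floor(15.39102) = 15.

15


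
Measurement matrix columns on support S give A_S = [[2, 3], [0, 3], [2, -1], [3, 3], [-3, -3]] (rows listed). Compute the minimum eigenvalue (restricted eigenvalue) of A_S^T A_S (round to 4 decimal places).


A_S^T A_S = [[26, 22], [22, 37]].
trace = 63.
det = 478.
disc = trace^2 - 4*det = 3969 - 4*478 = 2057.
sqrt(2057) ≈ 45.354162.
lam_min = (63 - sqrt(2057))/2 ≈ (63 - 45.354162)/2 = 8.822919 ≈ 8.8229.

8.8229


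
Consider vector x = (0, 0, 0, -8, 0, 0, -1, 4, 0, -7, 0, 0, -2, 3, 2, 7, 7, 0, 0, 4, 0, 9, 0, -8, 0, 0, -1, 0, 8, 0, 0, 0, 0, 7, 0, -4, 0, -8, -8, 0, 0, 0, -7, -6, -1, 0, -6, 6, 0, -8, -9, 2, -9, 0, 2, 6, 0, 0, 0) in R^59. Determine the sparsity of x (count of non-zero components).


Non-zero positions: [3, 6, 7, 9, 12, 13, 14, 15, 16, 19, 21, 23, 26, 28, 33, 35, 37, 38, 42, 43, 44, 46, 47, 49, 50, 51, 52, 54, 55].
Sparsity = 29.

29


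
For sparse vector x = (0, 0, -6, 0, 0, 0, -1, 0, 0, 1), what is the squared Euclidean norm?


Non-zero entries: [(2, -6), (6, -1), (9, 1)]
Squares: [36, 1, 1]
||x||_2^2 = sum = 38.

38


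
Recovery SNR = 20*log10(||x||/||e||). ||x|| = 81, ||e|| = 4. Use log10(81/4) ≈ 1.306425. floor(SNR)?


||x||/||e|| = 81/4.
log10(81/4) ≈ 1.306425.
20*log10(||x||/||e||) ≈ 20*1.306425 = 26.1285.
floor(26.1285) = 26.

26


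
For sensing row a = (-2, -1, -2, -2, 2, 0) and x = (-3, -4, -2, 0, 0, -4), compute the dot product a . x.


Non-zero terms: ['-2*-3', '-1*-4', '-2*-2', '0*-4']
Products: [6, 4, 4, 0]
y = sum = 14.

14


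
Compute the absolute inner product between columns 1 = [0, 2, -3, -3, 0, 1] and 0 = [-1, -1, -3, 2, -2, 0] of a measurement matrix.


Inner product: 0*-1 + 2*-1 + -3*-3 + -3*2 + 0*-2 + 1*0
Products: [0, -2, 9, -6, 0, 0]
Sum = 1.
|dot| = 1.

1


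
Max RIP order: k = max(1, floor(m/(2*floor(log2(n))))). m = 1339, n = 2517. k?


floor(log2(2517)) = 11.
2*11 = 22.
m/(2*floor(log2(n))) = 1339/22 ≈ 60.8636.
floor = 60.
k = max(1, 60) = 60.

60


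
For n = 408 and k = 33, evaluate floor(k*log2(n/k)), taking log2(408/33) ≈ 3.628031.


log2(n/k) = log2(408/33) ≈ 3.628031.
k*log2(n/k) ≈ 33*3.628031 = 119.725023.
floor(119.725023) = 119.

119


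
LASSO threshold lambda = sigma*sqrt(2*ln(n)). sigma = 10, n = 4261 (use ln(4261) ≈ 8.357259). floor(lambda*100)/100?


ln(4261) ≈ 8.357259.
2*ln(n) ≈ 16.714518.
sqrt(2*ln(n)) ≈ sqrt(16.714518) ≈ 4.088339.
lambda ≈ 10*4.088339 = 40.88339.
floor(lambda*100)/100 = 40.88.

40.88


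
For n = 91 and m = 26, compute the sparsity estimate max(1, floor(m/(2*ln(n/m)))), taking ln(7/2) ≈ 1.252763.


n/m = 91/26 = 7/2.
ln(n/m) ≈ 1.252763.
2*ln(n/m) ≈ 2.505526.
m/(2*ln(n/m)) ≈ 26/2.505526 ≈ 10.3771.
floor = 10.
k_max = max(1, 10) = 10.

10


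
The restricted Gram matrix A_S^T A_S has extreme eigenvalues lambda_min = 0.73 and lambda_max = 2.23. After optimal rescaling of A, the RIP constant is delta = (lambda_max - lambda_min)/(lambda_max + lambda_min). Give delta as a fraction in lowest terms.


lambda_max - lambda_min = 2.23 - 0.73 = 1.50.
lambda_max + lambda_min = 2.23 + 0.73 = 2.96.
delta = 1.50/2.96 = 150/296 = 75/148.

75/148


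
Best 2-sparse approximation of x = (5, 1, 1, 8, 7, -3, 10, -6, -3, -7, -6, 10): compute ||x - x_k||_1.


Sorted |x_i| descending: [10, 10, 8, 7, 7, 6, 6, 5, 3, 3, 1, 1]
Keep top 2: [10, 10]
Tail entries: [8, 7, 7, 6, 6, 5, 3, 3, 1, 1]
L1 error = sum of tail = 47.

47


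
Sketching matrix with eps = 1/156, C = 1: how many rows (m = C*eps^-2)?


1/eps = 156.
(1/eps)^2 = 24336.
m = 1*24336 = 24336.

24336


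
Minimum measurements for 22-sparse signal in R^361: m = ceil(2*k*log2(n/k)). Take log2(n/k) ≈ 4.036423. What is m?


log2(n/k) = log2(361/22) ≈ 4.036423.
2*k*log2(n/k) ≈ 2*22*4.036423 = 177.602612.
m = ceil(177.602612) = 178.

178


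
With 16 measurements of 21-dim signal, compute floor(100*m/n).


100*m/n = 100*16/21 ≈ 76.1905.
floor = 76.

76


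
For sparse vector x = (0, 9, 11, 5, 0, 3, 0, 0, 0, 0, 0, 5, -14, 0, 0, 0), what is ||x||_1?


Non-zero entries: [(1, 9), (2, 11), (3, 5), (5, 3), (11, 5), (12, -14)]
Absolute values: [9, 11, 5, 3, 5, 14]
||x||_1 = sum = 47.

47


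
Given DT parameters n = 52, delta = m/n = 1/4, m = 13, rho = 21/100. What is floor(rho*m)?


m = 1/4*52 = 13.
rho = 21/100.
rho*m = 21/100*13 = 2.73.
k = floor(2.73) = 2.

2


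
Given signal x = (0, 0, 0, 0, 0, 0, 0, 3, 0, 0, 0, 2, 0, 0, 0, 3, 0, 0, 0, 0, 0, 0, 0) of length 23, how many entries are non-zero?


Non-zero positions: [7, 11, 15].
Sparsity = 3.

3


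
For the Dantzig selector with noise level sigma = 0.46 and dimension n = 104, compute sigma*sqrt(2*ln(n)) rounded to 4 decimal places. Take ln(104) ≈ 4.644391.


ln(104) ≈ 4.644391.
2*ln(n) ≈ 9.288782.
sqrt(2*ln(n)) ≈ sqrt(9.288782) ≈ 3.04775.
threshold ≈ 0.46*3.04775 = 1.401965 ≈ 1.4020.

1.4020


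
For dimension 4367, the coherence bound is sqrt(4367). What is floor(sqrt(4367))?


66^2 = 4356 <= 4367 < 4489 = 67^2, so 66 <= sqrt(4367) < 67.
floor(sqrt(4367)) = 66.

66


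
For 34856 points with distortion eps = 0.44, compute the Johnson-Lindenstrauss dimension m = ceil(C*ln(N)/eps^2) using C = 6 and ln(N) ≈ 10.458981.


ln(34856) ≈ 10.458981.
eps^2 = 0.44^2 = 0.1936.
C*ln(N)/eps^2 ≈ 6*10.458981/0.1936 ≈ 324.142.
m = ceil(324.142) = 325.

325


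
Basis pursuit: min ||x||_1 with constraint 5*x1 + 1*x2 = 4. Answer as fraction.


Axis intercepts:
  x1 = 4/5, x2 = 0: L1 = 4/5
  x1 = 0, x2 = 4: L1 = 4
x* = (4/5, 0)
||x*||_1 = 4/5.

4/5


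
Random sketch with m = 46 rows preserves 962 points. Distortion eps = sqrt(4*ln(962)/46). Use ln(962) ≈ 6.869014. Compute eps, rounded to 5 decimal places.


ln(962) ≈ 6.869014.
4*ln(N)/m ≈ 4*6.869014/46 ≈ 0.59730557.
eps = sqrt(0.59730557) ≈ 0.7728555 ≈ 0.77286.

0.77286


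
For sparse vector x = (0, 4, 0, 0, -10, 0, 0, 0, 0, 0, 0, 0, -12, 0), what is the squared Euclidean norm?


Non-zero entries: [(1, 4), (4, -10), (12, -12)]
Squares: [16, 100, 144]
||x||_2^2 = sum = 260.

260


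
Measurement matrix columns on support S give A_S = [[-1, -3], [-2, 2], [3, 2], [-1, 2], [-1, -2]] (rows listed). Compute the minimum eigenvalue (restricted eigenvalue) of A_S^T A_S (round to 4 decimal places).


A_S^T A_S = [[16, 5], [5, 25]].
trace = 41.
det = 375.
disc = trace^2 - 4*det = 1681 - 4*375 = 181.
sqrt(181) ≈ 13.453624.
lam_min = (41 - sqrt(181))/2 ≈ (41 - 13.453624)/2 = 13.773188 ≈ 13.7732.

13.7732


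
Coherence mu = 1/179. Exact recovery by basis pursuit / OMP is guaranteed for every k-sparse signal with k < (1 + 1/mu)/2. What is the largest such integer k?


1/mu = 179.
1 + 1/mu = 180.
(1 + 1/mu)/2 = 90 is an integer and the inequality is strict, so k_max = 90 - 1 = 89.

89


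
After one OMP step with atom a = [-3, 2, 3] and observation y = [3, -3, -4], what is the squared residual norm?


a^T a = 22.
a^T y = -27.
coeff = -27/22 = -27/22.
||r||^2 = 19/22.

19/22


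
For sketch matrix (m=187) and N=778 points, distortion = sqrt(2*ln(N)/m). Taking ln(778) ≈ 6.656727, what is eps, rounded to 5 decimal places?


ln(778) ≈ 6.656727.
2*ln(N)/m ≈ 2*6.656727/187 ≈ 0.07119494.
eps = sqrt(0.07119494) ≈ 0.2668238 ≈ 0.26682.

0.26682


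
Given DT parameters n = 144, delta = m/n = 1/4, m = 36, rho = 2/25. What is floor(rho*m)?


m = 1/4*144 = 36.
rho = 2/25.
rho*m = 2/25*36 = 2.88.
k = floor(2.88) = 2.

2


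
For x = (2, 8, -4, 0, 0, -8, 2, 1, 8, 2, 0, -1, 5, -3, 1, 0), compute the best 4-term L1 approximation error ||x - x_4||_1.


Sorted |x_i| descending: [8, 8, 8, 5, 4, 3, 2, 2, 2, 1, 1, 1, 0, 0, 0, 0]
Keep top 4: [8, 8, 8, 5]
Tail entries: [4, 3, 2, 2, 2, 1, 1, 1, 0, 0, 0, 0]
L1 error = sum of tail = 16.

16


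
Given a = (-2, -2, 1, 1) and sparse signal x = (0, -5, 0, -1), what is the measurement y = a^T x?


Non-zero terms: ['-2*-5', '1*-1']
Products: [10, -1]
y = sum = 9.

9


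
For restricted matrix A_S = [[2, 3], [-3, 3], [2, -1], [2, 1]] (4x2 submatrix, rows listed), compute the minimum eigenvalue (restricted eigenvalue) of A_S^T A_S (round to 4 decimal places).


A_S^T A_S = [[21, -3], [-3, 20]].
trace = 41.
det = 411.
disc = trace^2 - 4*det = 1681 - 4*411 = 37.
sqrt(37) ≈ 6.082763.
lam_min = (41 - sqrt(37))/2 ≈ (41 - 6.082763)/2 = 17.4586185 ≈ 17.4586.

17.4586


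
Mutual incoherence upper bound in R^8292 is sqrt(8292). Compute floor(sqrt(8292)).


91^2 = 8281 <= 8292 < 8464 = 92^2, so 91 <= sqrt(8292) < 92.
floor(sqrt(8292)) = 91.

91


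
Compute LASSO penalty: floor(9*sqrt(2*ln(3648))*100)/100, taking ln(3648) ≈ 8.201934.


ln(3648) ≈ 8.201934.
2*ln(n) ≈ 16.403868.
sqrt(2*ln(n)) ≈ sqrt(16.403868) ≈ 4.050169.
lambda ≈ 9*4.050169 = 36.451521.
floor(lambda*100)/100 = 36.45.

36.45


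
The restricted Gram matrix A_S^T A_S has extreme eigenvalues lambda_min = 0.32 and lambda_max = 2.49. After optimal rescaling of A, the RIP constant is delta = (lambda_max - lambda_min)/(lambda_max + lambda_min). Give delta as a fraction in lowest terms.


lambda_max - lambda_min = 2.49 - 0.32 = 2.17.
lambda_max + lambda_min = 2.49 + 0.32 = 2.81.
delta = 2.17/2.81 = 217/281.

217/281


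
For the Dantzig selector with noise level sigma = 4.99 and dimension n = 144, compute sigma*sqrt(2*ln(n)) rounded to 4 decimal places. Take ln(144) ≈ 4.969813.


ln(144) ≈ 4.969813.
2*ln(n) ≈ 9.939626.
sqrt(2*ln(n)) ≈ sqrt(9.939626) ≈ 3.152717.
threshold ≈ 4.99*3.152717 = 15.73205783 ≈ 15.7321.

15.7321


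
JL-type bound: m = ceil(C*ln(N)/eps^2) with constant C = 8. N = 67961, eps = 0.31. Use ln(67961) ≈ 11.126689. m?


ln(67961) ≈ 11.126689.
eps^2 = 0.31^2 = 0.0961.
C*ln(N)/eps^2 ≈ 8*11.126689/0.0961 ≈ 926.2592.
m = ceil(926.2592) = 927.

927


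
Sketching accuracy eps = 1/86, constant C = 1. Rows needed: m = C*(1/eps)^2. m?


1/eps = 86.
(1/eps)^2 = 7396.
m = 1*7396 = 7396.

7396


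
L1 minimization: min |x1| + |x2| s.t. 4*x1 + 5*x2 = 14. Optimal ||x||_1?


Axis intercepts:
  x1 = 7/2, x2 = 0: L1 = 7/2
  x1 = 0, x2 = 14/5: L1 = 14/5
x* = (0, 14/5)
||x*||_1 = 14/5.

14/5


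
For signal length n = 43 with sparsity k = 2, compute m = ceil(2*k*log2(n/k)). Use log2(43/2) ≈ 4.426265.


log2(n/k) = log2(43/2) ≈ 4.426265.
2*k*log2(n/k) ≈ 2*2*4.426265 = 17.70506.
m = ceil(17.70506) = 18.

18


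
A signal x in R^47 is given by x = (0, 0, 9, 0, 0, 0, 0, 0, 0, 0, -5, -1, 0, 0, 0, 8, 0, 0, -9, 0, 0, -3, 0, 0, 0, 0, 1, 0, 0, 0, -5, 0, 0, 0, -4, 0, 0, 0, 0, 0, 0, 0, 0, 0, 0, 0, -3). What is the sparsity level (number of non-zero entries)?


Non-zero positions: [2, 10, 11, 15, 18, 21, 26, 30, 34, 46].
Sparsity = 10.

10


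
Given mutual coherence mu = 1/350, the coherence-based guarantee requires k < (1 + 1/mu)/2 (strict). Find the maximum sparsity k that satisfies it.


1/mu = 350.
1 + 1/mu = 351.
(1 + 1/mu)/2 = 175.5 is not an integer, so k_max = floor(175.5) = 175.

175


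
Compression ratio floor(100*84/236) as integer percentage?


100*m/n = 100*84/236 ≈ 35.5932.
floor = 35.

35


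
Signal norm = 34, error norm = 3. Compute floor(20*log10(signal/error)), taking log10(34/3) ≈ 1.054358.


||x||/||e|| = 34/3.
log10(34/3) ≈ 1.054358.
20*log10(||x||/||e||) ≈ 20*1.054358 = 21.08716.
floor(21.08716) = 21.

21


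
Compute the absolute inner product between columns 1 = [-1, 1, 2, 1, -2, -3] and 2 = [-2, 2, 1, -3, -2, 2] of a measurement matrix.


Inner product: -1*-2 + 1*2 + 2*1 + 1*-3 + -2*-2 + -3*2
Products: [2, 2, 2, -3, 4, -6]
Sum = 1.
|dot| = 1.

1


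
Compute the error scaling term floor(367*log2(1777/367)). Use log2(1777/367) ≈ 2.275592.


log2(n/k) = log2(1777/367) ≈ 2.275592.
k*log2(n/k) ≈ 367*2.275592 = 835.142264.
floor(835.142264) = 835.

835


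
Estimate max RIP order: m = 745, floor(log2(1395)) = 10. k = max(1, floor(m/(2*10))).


floor(log2(1395)) = 10.
2*10 = 20.
m/(2*floor(log2(n))) = 745/20 ≈ 37.25.
floor = 37.
k = max(1, 37) = 37.

37


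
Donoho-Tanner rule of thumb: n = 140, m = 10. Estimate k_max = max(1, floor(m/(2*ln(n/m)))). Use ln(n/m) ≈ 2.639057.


n/m = 140/10 = 14.
ln(n/m) ≈ 2.639057.
2*ln(n/m) ≈ 5.278114.
m/(2*ln(n/m)) ≈ 10/5.278114 ≈ 1.8946.
floor = 1.
k_max = max(1, 1) = 1.

1


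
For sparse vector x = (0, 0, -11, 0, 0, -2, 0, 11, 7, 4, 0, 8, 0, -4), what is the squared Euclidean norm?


Non-zero entries: [(2, -11), (5, -2), (7, 11), (8, 7), (9, 4), (11, 8), (13, -4)]
Squares: [121, 4, 121, 49, 16, 64, 16]
||x||_2^2 = sum = 391.

391


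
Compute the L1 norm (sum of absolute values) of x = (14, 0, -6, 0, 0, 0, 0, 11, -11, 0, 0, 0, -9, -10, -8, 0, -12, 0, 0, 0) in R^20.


Non-zero entries: [(0, 14), (2, -6), (7, 11), (8, -11), (12, -9), (13, -10), (14, -8), (16, -12)]
Absolute values: [14, 6, 11, 11, 9, 10, 8, 12]
||x||_1 = sum = 81.

81


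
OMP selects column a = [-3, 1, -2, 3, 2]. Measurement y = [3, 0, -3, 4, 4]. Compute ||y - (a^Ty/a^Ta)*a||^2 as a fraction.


a^T a = 27.
a^T y = 17.
coeff = 17/27 = 17/27.
||r||^2 = 1061/27.

1061/27


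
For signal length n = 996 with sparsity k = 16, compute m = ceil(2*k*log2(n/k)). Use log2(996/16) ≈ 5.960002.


log2(n/k) = log2(996/16) ≈ 5.960002.
2*k*log2(n/k) ≈ 2*16*5.960002 = 190.720064.
m = ceil(190.720064) = 191.

191


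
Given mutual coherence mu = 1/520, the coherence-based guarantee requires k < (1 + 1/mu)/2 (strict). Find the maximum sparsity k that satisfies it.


1/mu = 520.
1 + 1/mu = 521.
(1 + 1/mu)/2 = 260.5 is not an integer, so k_max = floor(260.5) = 260.

260


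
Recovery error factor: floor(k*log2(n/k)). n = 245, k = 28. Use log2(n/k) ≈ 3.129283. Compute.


log2(n/k) = log2(245/28) ≈ 3.129283.
k*log2(n/k) ≈ 28*3.129283 = 87.619924.
floor(87.619924) = 87.

87


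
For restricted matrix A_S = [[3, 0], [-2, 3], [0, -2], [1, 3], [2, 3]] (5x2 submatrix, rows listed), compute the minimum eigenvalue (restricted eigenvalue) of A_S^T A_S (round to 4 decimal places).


A_S^T A_S = [[18, 3], [3, 31]].
trace = 49.
det = 549.
disc = trace^2 - 4*det = 2401 - 4*549 = 205.
sqrt(205) ≈ 14.317821.
lam_min = (49 - sqrt(205))/2 ≈ (49 - 14.317821)/2 = 17.3410895 ≈ 17.3411.

17.3411


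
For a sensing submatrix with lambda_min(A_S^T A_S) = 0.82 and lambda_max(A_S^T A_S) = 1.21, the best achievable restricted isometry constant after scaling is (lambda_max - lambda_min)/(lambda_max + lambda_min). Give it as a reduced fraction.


lambda_max - lambda_min = 1.21 - 0.82 = 0.39.
lambda_max + lambda_min = 1.21 + 0.82 = 2.03.
delta = 0.39/2.03 = 39/203.

39/203


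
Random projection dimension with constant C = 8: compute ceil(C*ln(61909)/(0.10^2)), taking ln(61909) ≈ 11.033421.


ln(61909) ≈ 11.033421.
eps^2 = 0.10^2 = 0.01.
C*ln(N)/eps^2 ≈ 8*11.033421/0.01 ≈ 8826.7368.
m = ceil(8826.7368) = 8827.

8827


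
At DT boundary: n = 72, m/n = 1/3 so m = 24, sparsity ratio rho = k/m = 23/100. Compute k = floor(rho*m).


m = 1/3*72 = 24.
rho = 23/100.
rho*m = 23/100*24 = 5.52.
k = floor(5.52) = 5.

5


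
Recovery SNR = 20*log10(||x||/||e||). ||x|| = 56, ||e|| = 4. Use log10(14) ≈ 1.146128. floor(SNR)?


||x||/||e|| = 56/4 = 14.
log10(14) ≈ 1.146128.
20*log10(||x||/||e||) ≈ 20*1.146128 = 22.92256.
floor(22.92256) = 22.

22


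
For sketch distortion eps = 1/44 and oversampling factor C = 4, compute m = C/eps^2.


1/eps = 44.
(1/eps)^2 = 1936.
m = 4*1936 = 7744.

7744


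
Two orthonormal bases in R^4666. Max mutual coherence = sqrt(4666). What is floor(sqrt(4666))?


68^2 = 4624 <= 4666 < 4761 = 69^2, so 68 <= sqrt(4666) < 69.
floor(sqrt(4666)) = 68.

68


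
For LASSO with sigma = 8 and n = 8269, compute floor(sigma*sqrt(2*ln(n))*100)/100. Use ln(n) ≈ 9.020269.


ln(8269) ≈ 9.020269.
2*ln(n) ≈ 18.040538.
sqrt(2*ln(n)) ≈ sqrt(18.040538) ≈ 4.247415.
lambda ≈ 8*4.247415 = 33.97932.
floor(lambda*100)/100 = 33.97.

33.97


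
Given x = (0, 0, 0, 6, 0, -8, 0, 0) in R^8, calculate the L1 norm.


Non-zero entries: [(3, 6), (5, -8)]
Absolute values: [6, 8]
||x||_1 = sum = 14.

14


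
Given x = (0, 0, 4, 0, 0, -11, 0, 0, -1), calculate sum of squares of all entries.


Non-zero entries: [(2, 4), (5, -11), (8, -1)]
Squares: [16, 121, 1]
||x||_2^2 = sum = 138.

138


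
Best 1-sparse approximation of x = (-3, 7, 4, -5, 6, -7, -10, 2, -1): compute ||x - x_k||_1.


Sorted |x_i| descending: [10, 7, 7, 6, 5, 4, 3, 2, 1]
Keep top 1: [10]
Tail entries: [7, 7, 6, 5, 4, 3, 2, 1]
L1 error = sum of tail = 35.

35


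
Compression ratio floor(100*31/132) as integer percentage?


100*m/n = 100*31/132 ≈ 23.4848.
floor = 23.

23


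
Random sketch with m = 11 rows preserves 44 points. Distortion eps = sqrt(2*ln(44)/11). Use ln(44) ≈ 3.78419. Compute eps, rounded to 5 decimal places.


ln(44) ≈ 3.78419.
2*ln(N)/m ≈ 2*3.78419/11 ≈ 0.68803455.
eps = sqrt(0.68803455) ≈ 0.8294785 ≈ 0.82948.

0.82948


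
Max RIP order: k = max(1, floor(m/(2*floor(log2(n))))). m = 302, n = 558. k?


floor(log2(558)) = 9.
2*9 = 18.
m/(2*floor(log2(n))) = 302/18 ≈ 16.7778.
floor = 16.
k = max(1, 16) = 16.

16


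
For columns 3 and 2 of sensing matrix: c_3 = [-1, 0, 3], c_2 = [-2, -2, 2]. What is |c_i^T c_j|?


Inner product: -1*-2 + 0*-2 + 3*2
Products: [2, 0, 6]
Sum = 8.
|dot| = 8.

8


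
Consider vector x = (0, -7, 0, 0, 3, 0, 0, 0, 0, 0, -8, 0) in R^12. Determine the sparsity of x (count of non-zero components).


Non-zero positions: [1, 4, 10].
Sparsity = 3.

3


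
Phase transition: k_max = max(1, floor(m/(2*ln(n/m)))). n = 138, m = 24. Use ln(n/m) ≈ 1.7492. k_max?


n/m = 138/24 = 23/4.
ln(n/m) ≈ 1.7492.
2*ln(n/m) ≈ 3.4984.
m/(2*ln(n/m)) ≈ 24/3.4984 ≈ 6.8603.
floor = 6.
k_max = max(1, 6) = 6.

6
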